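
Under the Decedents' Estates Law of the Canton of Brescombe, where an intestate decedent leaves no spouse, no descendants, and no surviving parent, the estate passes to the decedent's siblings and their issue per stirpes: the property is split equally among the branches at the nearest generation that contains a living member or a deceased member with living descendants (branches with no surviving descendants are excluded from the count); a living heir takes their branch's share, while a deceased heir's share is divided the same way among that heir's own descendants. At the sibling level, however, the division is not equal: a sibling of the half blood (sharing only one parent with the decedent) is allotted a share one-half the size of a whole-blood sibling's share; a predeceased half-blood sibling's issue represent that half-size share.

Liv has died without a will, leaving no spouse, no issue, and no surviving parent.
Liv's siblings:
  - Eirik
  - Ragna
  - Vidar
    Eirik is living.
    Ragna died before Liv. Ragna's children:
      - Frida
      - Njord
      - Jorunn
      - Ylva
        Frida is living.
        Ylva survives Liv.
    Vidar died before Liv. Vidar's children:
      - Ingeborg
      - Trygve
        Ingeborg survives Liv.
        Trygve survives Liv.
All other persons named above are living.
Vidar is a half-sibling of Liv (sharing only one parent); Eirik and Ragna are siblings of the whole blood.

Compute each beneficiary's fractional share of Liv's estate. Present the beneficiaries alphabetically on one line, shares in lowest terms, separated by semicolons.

No spouse, descendants, or parent survives, so the estate passes to Liv's siblings per stirpes.
Half-blood siblings count for one-half the weight of whole-blood siblings at the initial division.
Dividing 1 in proportion to weights (total weight 5/2): Eirik (weight 1) → 2/5; Ragna (weight 1) → 2/5; Vidar (weight 1/2) → 1/5.
Eirik is living and takes 2/5.
Ragna predeceased; the 2/5 allotted to Ragna's branch passes to Ragna's issue by representation.
The 2/5 is divided into 4 equal shares of 1/10 among Frida, Njord, Jorunn, Ylva.
Frida is living and takes 1/10.
Njord is living and takes 1/10.
Jorunn is living and takes 1/10.
Ylva is living and takes 1/10.
Vidar predeceased; the 1/5 allotted to Vidar's branch passes to Vidar's issue by representation.
The 1/5 is divided into 2 equal shares of 1/10 among Ingeborg, Trygve.
Ingeborg is living and takes 1/10.
Trygve is living and takes 1/10.

Eirik 2/5; Frida 1/10; Ingeborg 1/10; Jorunn 1/10; Njord 1/10; Trygve 1/10; Ylva 1/10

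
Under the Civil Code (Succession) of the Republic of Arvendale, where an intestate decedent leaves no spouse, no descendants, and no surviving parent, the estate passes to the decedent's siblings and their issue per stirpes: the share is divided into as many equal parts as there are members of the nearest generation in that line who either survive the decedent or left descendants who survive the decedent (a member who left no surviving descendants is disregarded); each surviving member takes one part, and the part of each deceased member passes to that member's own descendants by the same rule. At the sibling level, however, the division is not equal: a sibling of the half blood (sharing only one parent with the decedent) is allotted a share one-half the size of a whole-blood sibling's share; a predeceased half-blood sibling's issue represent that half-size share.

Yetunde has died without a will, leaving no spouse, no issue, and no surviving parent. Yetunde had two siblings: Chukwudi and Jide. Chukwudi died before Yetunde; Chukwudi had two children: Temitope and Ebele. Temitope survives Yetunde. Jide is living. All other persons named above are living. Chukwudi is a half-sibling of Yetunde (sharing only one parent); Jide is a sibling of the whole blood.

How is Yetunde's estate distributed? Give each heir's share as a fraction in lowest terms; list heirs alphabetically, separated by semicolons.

No spouse, descendants, or parent survives, so the estate passes to Yetunde's siblings per stirpes.
Half-blood siblings count for one-half the weight of whole-blood siblings at the initial division.
Dividing 1 in proportion to weights (total weight 3/2): Chukwudi (weight 1/2) → 1/3; Jide (weight 1) → 2/3.
Chukwudi predeceased; the 1/3 allotted to Chukwudi's branch passes to Chukwudi's issue by representation.
The 1/3 is divided into 2 equal shares of 1/6 among Temitope, Ebele.
Temitope is living and takes 1/6.
Ebele is living and takes 1/6.
Jide is living and takes 2/3.

Ebele 1/6; Jide 2/3; Temitope 1/6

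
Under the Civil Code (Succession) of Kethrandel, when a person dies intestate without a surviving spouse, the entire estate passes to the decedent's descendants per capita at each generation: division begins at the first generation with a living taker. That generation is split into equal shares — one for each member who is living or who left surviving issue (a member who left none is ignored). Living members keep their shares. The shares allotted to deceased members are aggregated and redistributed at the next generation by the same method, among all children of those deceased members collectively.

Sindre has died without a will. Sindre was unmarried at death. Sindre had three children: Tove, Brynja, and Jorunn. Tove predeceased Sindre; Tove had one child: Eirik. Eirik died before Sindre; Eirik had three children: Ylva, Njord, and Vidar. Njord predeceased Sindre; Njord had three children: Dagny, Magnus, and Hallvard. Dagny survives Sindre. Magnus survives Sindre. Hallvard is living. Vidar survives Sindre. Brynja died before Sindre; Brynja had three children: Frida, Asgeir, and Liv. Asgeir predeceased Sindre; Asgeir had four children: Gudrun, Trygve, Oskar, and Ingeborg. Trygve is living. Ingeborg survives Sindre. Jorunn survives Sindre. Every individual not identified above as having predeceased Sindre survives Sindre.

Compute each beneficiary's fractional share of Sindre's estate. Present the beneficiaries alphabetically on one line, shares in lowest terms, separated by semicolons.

Dagny 1/63; Frida 1/6; Gudrun 1/21; Hallvard 1/63; Ingeborg 1/21; Jorunn 1/3; Liv 1/6; Magnus 1/63; Oskar 1/21; Trygve 1/21; Vidar 1/21; Ylva 1/21

There is no surviving spouse, so the entire estate passes to Sindre's descendants per capita at each generation.
At generation 1 (Tove, Brynja, Jorunn) there are 3 shares of (1)/3 = 1/3 each.
Living: Jorunn — each takes 1/3.
Deceased: Tove and Brynja. Their combined 2/3 is pooled and carried to generation 2.
At generation 2 (Eirik, Frida, Asgeir, Liv) there are 4 shares of (2/3)/4 = 1/6 each.
Living: Frida and Liv — each takes 1/6.
Deceased: Eirik and Asgeir. Their combined 1/3 is pooled and carried to generation 3.
At generation 3 (Ylva, Njord, Vidar, Gudrun, Trygve, Oskar, Ingeborg) there are 7 shares of (1/3)/7 = 1/21 each.
Living: Ylva, Vidar, Gudrun, Trygve, Oskar, and Ingeborg — each takes 1/21.
Deceased: Njord. That 1/21 share is carried to generation 4.
At generation 4 (Dagny, Magnus, Hallvard) there are 3 shares of (1/21)/3 = 1/63 each.
Living: Dagny, Magnus, and Hallvard — each takes 1/63.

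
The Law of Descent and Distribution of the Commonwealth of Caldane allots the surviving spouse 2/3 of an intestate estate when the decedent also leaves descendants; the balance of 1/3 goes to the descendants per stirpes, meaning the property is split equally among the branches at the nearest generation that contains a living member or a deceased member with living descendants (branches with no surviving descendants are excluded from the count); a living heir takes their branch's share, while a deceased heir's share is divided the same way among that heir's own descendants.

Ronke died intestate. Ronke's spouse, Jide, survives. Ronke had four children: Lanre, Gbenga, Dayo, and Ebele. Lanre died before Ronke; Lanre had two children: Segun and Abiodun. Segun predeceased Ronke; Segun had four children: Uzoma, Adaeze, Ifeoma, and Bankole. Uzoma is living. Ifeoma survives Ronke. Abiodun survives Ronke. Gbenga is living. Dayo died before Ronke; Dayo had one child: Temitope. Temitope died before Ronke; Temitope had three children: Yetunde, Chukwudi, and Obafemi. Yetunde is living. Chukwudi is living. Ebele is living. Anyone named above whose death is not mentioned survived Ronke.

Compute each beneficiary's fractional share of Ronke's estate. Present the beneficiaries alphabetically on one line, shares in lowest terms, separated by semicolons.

Jide, as surviving spouse, takes 2/3.
The remaining 1/3 passes to Ronke's descendants per stirpes.
The 1/3 is divided into 4 equal shares of 1/12 among Lanre, Gbenga, Dayo, Ebele.
Lanre predeceased; the 1/12 allotted to Lanre's branch passes to Lanre's issue by representation.
The 1/12 is divided into 2 equal shares of 1/24 among Segun, Abiodun.
Segun predeceased; the 1/24 allotted to Segun's branch passes to Segun's issue by representation.
The 1/24 is divided into 4 equal shares of 1/96 among Uzoma, Adaeze, Ifeoma, Bankole.
Uzoma is living and takes 1/96.
Adaeze is living and takes 1/96.
Ifeoma is living and takes 1/96.
Bankole is living and takes 1/96.
Abiodun is living and takes 1/24.
Gbenga is living and takes 1/12.
Dayo predeceased; the 1/12 allotted to Dayo's branch passes to Dayo's issue by representation.
Temitope's line is the sole branch at this level, so the full 1/12 passes to Temitope's issue by representation.
The 1/12 is divided into 3 equal shares of 1/36 among Yetunde, Chukwudi, Obafemi.
Yetunde is living and takes 1/36.
Chukwudi is living and takes 1/36.
Obafemi is living and takes 1/36.
Ebele is living and takes 1/12.

Abiodun 1/24; Adaeze 1/96; Bankole 1/96; Chukwudi 1/36; Ebele 1/12; Gbenga 1/12; Ifeoma 1/96; Jide 2/3; Obafemi 1/36; Uzoma 1/96; Yetunde 1/36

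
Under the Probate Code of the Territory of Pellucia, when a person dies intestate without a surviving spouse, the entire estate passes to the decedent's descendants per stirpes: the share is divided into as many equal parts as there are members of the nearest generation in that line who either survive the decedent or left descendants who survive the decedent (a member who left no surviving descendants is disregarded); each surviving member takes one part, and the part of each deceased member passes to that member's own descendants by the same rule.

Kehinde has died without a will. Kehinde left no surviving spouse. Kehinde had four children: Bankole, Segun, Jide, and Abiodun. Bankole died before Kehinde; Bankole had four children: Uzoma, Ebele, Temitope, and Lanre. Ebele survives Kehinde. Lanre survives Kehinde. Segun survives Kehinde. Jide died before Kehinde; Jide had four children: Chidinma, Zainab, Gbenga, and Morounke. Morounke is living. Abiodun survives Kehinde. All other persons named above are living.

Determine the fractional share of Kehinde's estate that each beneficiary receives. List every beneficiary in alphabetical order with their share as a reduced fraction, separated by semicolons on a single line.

There is no surviving spouse, so the entire estate passes to Kehinde's descendants per stirpes.
The estate is divided into 4 equal shares of 1/4 among Bankole, Segun, Jide, Abiodun.
Bankole predeceased; the 1/4 allotted to Bankole's branch passes to Bankole's issue by representation.
The 1/4 is divided into 4 equal shares of 1/16 among Uzoma, Ebele, Temitope, Lanre.
Uzoma is living and takes 1/16.
Ebele is living and takes 1/16.
Temitope is living and takes 1/16.
Lanre is living and takes 1/16.
Segun is living and takes 1/4.
Jide predeceased; the 1/4 allotted to Jide's branch passes to Jide's issue by representation.
The 1/4 is divided into 4 equal shares of 1/16 among Chidinma, Zainab, Gbenga, Morounke.
Chidinma is living and takes 1/16.
Zainab is living and takes 1/16.
Gbenga is living and takes 1/16.
Morounke is living and takes 1/16.
Abiodun is living and takes 1/4.

Abiodun 1/4; Chidinma 1/16; Ebele 1/16; Gbenga 1/16; Lanre 1/16; Morounke 1/16; Segun 1/4; Temitope 1/16; Uzoma 1/16; Zainab 1/16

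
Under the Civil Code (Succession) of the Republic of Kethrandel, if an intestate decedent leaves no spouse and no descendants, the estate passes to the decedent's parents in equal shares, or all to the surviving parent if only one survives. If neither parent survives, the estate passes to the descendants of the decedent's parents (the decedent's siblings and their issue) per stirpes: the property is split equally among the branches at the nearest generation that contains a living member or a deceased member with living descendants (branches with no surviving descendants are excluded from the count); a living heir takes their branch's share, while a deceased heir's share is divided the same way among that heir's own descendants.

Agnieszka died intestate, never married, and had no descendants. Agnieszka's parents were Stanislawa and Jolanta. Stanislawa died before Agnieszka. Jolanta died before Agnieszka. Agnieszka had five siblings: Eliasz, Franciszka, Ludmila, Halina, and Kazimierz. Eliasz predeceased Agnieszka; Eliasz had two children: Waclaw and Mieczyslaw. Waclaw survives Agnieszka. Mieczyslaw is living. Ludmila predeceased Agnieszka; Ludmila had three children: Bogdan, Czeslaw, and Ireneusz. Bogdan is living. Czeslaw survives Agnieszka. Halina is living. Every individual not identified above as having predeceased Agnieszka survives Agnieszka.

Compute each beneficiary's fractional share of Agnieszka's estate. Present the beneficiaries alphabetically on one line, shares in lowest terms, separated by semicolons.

Neither parent survives and there are no descendants, so the estate passes to Agnieszka's siblings and their issue per stirpes.
The estate is divided into 5 equal shares of 1/5 among Eliasz, Franciszka, Ludmila, Halina, Kazimierz.
Eliasz predeceased; the 1/5 allotted to Eliasz's branch passes to Eliasz's issue by representation.
The 1/5 is divided into 2 equal shares of 1/10 among Waclaw, Mieczyslaw.
Waclaw is living and takes 1/10.
Mieczyslaw is living and takes 1/10.
Franciszka is living and takes 1/5.
Ludmila predeceased; the 1/5 allotted to Ludmila's branch passes to Ludmila's issue by representation.
The 1/5 is divided into 3 equal shares of 1/15 among Bogdan, Czeslaw, Ireneusz.
Bogdan is living and takes 1/15.
Czeslaw is living and takes 1/15.
Ireneusz is living and takes 1/15.
Halina is living and takes 1/5.
Kazimierz is living and takes 1/5.

Bogdan 1/15; Czeslaw 1/15; Franciszka 1/5; Halina 1/5; Ireneusz 1/15; Kazimierz 1/5; Mieczyslaw 1/10; Waclaw 1/10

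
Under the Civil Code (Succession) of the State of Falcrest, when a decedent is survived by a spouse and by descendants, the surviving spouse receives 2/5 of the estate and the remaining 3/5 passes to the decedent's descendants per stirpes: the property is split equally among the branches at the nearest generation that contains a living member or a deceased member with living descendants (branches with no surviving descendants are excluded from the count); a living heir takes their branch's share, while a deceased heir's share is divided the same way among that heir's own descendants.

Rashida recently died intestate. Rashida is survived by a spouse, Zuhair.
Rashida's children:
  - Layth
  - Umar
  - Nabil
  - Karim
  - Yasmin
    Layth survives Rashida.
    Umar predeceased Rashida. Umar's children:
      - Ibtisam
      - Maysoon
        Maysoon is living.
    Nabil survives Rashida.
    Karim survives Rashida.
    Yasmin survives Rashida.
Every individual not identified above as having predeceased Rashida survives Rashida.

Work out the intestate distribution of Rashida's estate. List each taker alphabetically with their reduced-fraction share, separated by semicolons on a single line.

Ibtisam 3/50; Karim 3/25; Layth 3/25; Maysoon 3/50; Nabil 3/25; Yasmin 3/25; Zuhair 2/5

Zuhair, as surviving spouse, takes 2/5.
The remaining 3/5 passes to Rashida's descendants per stirpes.
The 3/5 is divided into 5 equal shares of 3/25 among Layth, Umar, Nabil, Karim, Yasmin.
Layth is living and takes 3/25.
Umar predeceased; the 3/25 allotted to Umar's branch passes to Umar's issue by representation.
The 3/25 is divided into 2 equal shares of 3/50 among Ibtisam, Maysoon.
Ibtisam is living and takes 3/50.
Maysoon is living and takes 3/50.
Nabil is living and takes 3/25.
Karim is living and takes 3/25.
Yasmin is living and takes 3/25.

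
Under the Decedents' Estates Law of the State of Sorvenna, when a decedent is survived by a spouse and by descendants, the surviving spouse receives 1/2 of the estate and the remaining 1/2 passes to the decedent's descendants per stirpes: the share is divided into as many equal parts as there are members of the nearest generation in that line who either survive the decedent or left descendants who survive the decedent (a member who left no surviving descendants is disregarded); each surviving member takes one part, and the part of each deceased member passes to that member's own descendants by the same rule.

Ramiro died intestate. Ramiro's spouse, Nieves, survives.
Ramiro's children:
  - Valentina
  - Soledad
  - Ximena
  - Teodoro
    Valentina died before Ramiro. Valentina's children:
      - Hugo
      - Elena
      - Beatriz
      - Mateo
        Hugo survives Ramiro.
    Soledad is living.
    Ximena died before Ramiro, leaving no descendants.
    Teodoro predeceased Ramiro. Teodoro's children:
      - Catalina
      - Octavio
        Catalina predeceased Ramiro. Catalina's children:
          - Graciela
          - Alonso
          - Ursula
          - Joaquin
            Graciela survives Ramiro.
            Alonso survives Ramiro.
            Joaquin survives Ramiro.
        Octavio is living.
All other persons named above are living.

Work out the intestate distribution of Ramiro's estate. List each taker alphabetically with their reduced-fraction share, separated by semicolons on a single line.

Alonso 1/48; Beatriz 1/24; Elena 1/24; Graciela 1/48; Hugo 1/24; Joaquin 1/48; Mateo 1/24; Nieves 1/2; Octavio 1/12; Soledad 1/6; Ursula 1/48

Nieves, as surviving spouse, takes 1/2.
The remaining 1/2 passes to Ramiro's descendants per stirpes.
Ximena left no surviving issue, so that branch lapses and is disregarded.
The 1/2 is divided into 3 equal shares of 1/6 among Valentina, Soledad, Teodoro.
Valentina predeceased; the 1/6 allotted to Valentina's branch passes to Valentina's issue by representation.
The 1/6 is divided into 4 equal shares of 1/24 among Hugo, Elena, Beatriz, Mateo.
Hugo is living and takes 1/24.
Elena is living and takes 1/24.
Beatriz is living and takes 1/24.
Mateo is living and takes 1/24.
Soledad is living and takes 1/6.
Teodoro predeceased; the 1/6 allotted to Teodoro's branch passes to Teodoro's issue by representation.
The 1/6 is divided into 2 equal shares of 1/12 among Catalina, Octavio.
Catalina predeceased; the 1/12 allotted to Catalina's branch passes to Catalina's issue by representation.
The 1/12 is divided into 4 equal shares of 1/48 among Graciela, Alonso, Ursula, Joaquin.
Graciela is living and takes 1/48.
Alonso is living and takes 1/48.
Ursula is living and takes 1/48.
Joaquin is living and takes 1/48.
Octavio is living and takes 1/12.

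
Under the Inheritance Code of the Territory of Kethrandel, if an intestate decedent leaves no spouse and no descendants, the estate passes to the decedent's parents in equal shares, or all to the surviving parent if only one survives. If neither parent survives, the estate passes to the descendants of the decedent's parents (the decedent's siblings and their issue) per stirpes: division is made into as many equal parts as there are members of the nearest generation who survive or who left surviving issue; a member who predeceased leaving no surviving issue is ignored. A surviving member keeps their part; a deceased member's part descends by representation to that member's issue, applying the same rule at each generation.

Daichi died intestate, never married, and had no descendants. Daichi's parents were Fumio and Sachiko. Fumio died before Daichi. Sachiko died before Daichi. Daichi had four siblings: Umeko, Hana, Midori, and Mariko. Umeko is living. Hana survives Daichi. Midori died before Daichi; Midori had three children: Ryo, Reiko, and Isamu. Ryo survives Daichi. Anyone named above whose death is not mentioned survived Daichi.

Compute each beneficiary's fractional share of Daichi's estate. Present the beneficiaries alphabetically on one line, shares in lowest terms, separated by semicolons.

Hana 1/4; Isamu 1/12; Mariko 1/4; Reiko 1/12; Ryo 1/12; Umeko 1/4

Neither parent survives and there are no descendants, so the estate passes to Daichi's siblings and their issue per stirpes.
The estate is divided into 4 equal shares of 1/4 among Umeko, Hana, Midori, Mariko.
Umeko is living and takes 1/4.
Hana is living and takes 1/4.
Midori predeceased; the 1/4 allotted to Midori's branch passes to Midori's issue by representation.
The 1/4 is divided into 3 equal shares of 1/12 among Ryo, Reiko, Isamu.
Ryo is living and takes 1/12.
Reiko is living and takes 1/12.
Isamu is living and takes 1/12.
Mariko is living and takes 1/4.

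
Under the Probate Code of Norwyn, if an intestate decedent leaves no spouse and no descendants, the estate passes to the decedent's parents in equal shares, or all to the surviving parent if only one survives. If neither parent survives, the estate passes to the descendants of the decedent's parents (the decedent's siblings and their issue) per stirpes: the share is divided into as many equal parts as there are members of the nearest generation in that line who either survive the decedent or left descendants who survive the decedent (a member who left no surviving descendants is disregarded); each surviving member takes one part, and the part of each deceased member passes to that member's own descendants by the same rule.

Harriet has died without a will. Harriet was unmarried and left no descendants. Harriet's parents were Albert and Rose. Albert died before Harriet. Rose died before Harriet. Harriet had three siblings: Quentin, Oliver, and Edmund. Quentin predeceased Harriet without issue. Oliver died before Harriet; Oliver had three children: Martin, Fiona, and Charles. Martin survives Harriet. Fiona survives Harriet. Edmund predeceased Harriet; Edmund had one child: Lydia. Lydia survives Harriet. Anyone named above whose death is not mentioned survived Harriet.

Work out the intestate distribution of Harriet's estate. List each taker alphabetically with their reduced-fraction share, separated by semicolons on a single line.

Charles 1/6; Fiona 1/6; Lydia 1/2; Martin 1/6

Neither parent survives and there are no descendants, so the estate passes to Harriet's siblings and their issue per stirpes.
Quentin left no surviving issue, so that branch lapses and is disregarded.
The estate is divided into 2 equal shares of 1/2 among Oliver, Edmund.
Oliver predeceased; the 1/2 allotted to Oliver's branch passes to Oliver's issue by representation.
The 1/2 is divided into 3 equal shares of 1/6 among Martin, Fiona, Charles.
Martin is living and takes 1/6.
Fiona is living and takes 1/6.
Charles is living and takes 1/6.
Edmund predeceased; the 1/2 allotted to Edmund's branch passes to Edmund's issue by representation.
Lydia is the sole taker at this level and receives the full 1/2.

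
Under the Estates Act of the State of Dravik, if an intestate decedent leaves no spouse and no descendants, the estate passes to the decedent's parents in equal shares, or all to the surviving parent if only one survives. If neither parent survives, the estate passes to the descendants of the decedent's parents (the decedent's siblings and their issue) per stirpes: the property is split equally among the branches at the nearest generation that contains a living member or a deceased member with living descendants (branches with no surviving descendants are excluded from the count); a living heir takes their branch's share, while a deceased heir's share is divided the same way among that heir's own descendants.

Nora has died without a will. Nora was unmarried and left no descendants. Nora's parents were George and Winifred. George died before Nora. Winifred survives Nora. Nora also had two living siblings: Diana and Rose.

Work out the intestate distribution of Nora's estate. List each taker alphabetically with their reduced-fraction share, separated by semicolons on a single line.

Winifred 1

Only one parent, Winifred, survives, so Winifred takes the entire estate. The siblings take nothing because a surviving parent has priority.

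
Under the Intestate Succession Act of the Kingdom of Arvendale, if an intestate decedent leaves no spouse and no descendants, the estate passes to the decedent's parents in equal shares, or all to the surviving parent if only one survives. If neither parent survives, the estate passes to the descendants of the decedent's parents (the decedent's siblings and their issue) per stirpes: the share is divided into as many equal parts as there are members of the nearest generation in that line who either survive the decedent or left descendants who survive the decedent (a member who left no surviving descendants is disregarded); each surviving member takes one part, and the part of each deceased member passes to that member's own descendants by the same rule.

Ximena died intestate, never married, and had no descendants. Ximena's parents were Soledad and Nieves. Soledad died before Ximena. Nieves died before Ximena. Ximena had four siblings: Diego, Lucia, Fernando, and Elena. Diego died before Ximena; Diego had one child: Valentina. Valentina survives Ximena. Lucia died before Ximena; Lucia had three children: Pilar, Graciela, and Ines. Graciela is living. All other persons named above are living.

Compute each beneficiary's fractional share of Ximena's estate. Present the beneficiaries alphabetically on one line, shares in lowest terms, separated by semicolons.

Elena 1/4; Fernando 1/4; Graciela 1/12; Ines 1/12; Pilar 1/12; Valentina 1/4

Neither parent survives and there are no descendants, so the estate passes to Ximena's siblings and their issue per stirpes.
The estate is divided into 4 equal shares of 1/4 among Diego, Lucia, Fernando, Elena.
Diego predeceased; the 1/4 allotted to Diego's branch passes to Diego's issue by representation.
Valentina is the sole taker at this level and receives the full 1/4.
Lucia predeceased; the 1/4 allotted to Lucia's branch passes to Lucia's issue by representation.
The 1/4 is divided into 3 equal shares of 1/12 among Pilar, Graciela, Ines.
Pilar is living and takes 1/12.
Graciela is living and takes 1/12.
Ines is living and takes 1/12.
Fernando is living and takes 1/4.
Elena is living and takes 1/4.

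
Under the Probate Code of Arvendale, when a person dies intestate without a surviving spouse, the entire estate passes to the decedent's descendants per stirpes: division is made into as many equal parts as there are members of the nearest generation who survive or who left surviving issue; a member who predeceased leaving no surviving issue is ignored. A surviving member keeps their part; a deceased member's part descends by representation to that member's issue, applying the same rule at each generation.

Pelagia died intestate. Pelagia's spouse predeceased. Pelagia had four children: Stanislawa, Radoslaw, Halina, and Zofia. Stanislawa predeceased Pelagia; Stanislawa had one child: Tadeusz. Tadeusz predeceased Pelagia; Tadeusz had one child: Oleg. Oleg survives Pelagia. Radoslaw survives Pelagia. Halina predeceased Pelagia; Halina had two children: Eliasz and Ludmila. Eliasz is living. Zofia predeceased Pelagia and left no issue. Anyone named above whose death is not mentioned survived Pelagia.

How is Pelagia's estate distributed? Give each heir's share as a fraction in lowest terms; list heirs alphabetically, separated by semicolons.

Eliasz 1/6; Ludmila 1/6; Oleg 1/3; Radoslaw 1/3

There is no surviving spouse, so the entire estate passes to Pelagia's descendants per stirpes.
Zofia left no surviving issue, so that branch lapses and is disregarded.
The estate is divided into 3 equal shares of 1/3 among Stanislawa, Radoslaw, Halina.
Stanislawa predeceased; the 1/3 allotted to Stanislawa's branch passes to Stanislawa's issue by representation.
Tadeusz's line is the sole branch at this level, so the full 1/3 passes to Tadeusz's issue by representation.
Oleg is the sole taker at this level and receives the full 1/3.
Radoslaw is living and takes 1/3.
Halina predeceased; the 1/3 allotted to Halina's branch passes to Halina's issue by representation.
The 1/3 is divided into 2 equal shares of 1/6 among Eliasz, Ludmila.
Eliasz is living and takes 1/6.
Ludmila is living and takes 1/6.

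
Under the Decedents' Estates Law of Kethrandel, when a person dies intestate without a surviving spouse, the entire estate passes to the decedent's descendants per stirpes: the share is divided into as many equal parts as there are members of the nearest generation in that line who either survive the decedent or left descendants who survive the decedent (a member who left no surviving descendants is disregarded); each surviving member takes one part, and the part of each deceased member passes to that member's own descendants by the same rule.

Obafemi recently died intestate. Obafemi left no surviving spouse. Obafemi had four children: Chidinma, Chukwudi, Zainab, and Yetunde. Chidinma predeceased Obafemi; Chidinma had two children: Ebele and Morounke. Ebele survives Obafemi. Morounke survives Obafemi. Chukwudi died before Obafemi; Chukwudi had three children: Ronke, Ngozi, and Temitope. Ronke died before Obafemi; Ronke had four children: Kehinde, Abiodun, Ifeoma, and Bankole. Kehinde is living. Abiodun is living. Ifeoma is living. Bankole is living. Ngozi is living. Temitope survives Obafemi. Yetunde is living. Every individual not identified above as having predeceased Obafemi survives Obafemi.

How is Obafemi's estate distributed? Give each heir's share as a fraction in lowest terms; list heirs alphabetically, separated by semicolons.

Abiodun 1/48; Bankole 1/48; Ebele 1/8; Ifeoma 1/48; Kehinde 1/48; Morounke 1/8; Ngozi 1/12; Temitope 1/12; Yetunde 1/4; Zainab 1/4

There is no surviving spouse, so the entire estate passes to Obafemi's descendants per stirpes.
The estate is divided into 4 equal shares of 1/4 among Chidinma, Chukwudi, Zainab, Yetunde.
Chidinma predeceased; the 1/4 allotted to Chidinma's branch passes to Chidinma's issue by representation.
The 1/4 is divided into 2 equal shares of 1/8 among Ebele, Morounke.
Ebele is living and takes 1/8.
Morounke is living and takes 1/8.
Chukwudi predeceased; the 1/4 allotted to Chukwudi's branch passes to Chukwudi's issue by representation.
The 1/4 is divided into 3 equal shares of 1/12 among Ronke, Ngozi, Temitope.
Ronke predeceased; the 1/12 allotted to Ronke's branch passes to Ronke's issue by representation.
The 1/12 is divided into 4 equal shares of 1/48 among Kehinde, Abiodun, Ifeoma, Bankole.
Kehinde is living and takes 1/48.
Abiodun is living and takes 1/48.
Ifeoma is living and takes 1/48.
Bankole is living and takes 1/48.
Ngozi is living and takes 1/12.
Temitope is living and takes 1/12.
Zainab is living and takes 1/4.
Yetunde is living and takes 1/4.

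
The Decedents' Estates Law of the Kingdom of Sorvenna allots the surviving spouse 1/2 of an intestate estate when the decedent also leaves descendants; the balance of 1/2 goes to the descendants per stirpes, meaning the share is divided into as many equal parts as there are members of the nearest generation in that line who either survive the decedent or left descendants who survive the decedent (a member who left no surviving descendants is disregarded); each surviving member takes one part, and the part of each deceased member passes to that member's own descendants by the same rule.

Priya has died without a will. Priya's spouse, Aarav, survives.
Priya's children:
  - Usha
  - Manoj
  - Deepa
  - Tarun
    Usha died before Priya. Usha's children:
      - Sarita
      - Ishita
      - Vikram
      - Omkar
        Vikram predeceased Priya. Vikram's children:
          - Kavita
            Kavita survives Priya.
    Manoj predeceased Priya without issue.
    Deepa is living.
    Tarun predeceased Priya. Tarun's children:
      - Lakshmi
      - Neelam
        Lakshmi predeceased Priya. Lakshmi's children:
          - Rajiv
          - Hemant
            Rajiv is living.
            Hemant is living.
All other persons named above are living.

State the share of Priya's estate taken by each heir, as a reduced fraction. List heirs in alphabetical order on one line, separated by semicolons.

Aarav, as surviving spouse, takes 1/2.
The remaining 1/2 passes to Priya's descendants per stirpes.
Manoj left no surviving issue, so that branch lapses and is disregarded.
The 1/2 is divided into 3 equal shares of 1/6 among Usha, Deepa, Tarun.
Usha predeceased; the 1/6 allotted to Usha's branch passes to Usha's issue by representation.
The 1/6 is divided into 4 equal shares of 1/24 among Sarita, Ishita, Vikram, Omkar.
Sarita is living and takes 1/24.
Ishita is living and takes 1/24.
Vikram predeceased; the 1/24 allotted to Vikram's branch passes to Vikram's issue by representation.
Kavita is the sole taker at this level and receives the full 1/24.
Omkar is living and takes 1/24.
Deepa is living and takes 1/6.
Tarun predeceased; the 1/6 allotted to Tarun's branch passes to Tarun's issue by representation.
The 1/6 is divided into 2 equal shares of 1/12 among Lakshmi, Neelam.
Lakshmi predeceased; the 1/12 allotted to Lakshmi's branch passes to Lakshmi's issue by representation.
The 1/12 is divided into 2 equal shares of 1/24 among Rajiv, Hemant.
Rajiv is living and takes 1/24.
Hemant is living and takes 1/24.
Neelam is living and takes 1/12.

Aarav 1/2; Deepa 1/6; Hemant 1/24; Ishita 1/24; Kavita 1/24; Neelam 1/12; Omkar 1/24; Rajiv 1/24; Sarita 1/24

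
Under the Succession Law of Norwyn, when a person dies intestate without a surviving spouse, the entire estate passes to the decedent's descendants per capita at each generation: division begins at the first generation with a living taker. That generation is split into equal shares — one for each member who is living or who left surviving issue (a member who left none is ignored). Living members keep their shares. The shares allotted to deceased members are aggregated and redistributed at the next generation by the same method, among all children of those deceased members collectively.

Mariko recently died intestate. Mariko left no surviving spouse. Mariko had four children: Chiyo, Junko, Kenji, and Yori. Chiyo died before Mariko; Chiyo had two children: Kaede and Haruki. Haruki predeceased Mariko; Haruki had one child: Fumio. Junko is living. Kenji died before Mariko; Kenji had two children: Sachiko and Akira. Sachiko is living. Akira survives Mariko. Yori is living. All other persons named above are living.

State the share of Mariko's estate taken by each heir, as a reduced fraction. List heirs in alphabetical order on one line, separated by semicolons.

There is no surviving spouse, so the entire estate passes to Mariko's descendants per capita at each generation.
At generation 1 (Chiyo, Junko, Kenji, Yori) there are 4 shares of (1)/4 = 1/4 each.
Living: Junko and Yori — each takes 1/4.
Deceased: Chiyo and Kenji. Their combined 1/2 is pooled and carried to generation 2.
At generation 2 (Kaede, Haruki, Sachiko, Akira) there are 4 shares of (1/2)/4 = 1/8 each.
Living: Kaede, Sachiko, and Akira — each takes 1/8.
Deceased: Haruki. That 1/8 share is carried to generation 3.
At generation 3 (Fumio) there are 1 shares of (1/8)/1 = 1/8 each.
Living: Fumio — each takes 1/8.

Akira 1/8; Fumio 1/8; Junko 1/4; Kaede 1/8; Sachiko 1/8; Yori 1/4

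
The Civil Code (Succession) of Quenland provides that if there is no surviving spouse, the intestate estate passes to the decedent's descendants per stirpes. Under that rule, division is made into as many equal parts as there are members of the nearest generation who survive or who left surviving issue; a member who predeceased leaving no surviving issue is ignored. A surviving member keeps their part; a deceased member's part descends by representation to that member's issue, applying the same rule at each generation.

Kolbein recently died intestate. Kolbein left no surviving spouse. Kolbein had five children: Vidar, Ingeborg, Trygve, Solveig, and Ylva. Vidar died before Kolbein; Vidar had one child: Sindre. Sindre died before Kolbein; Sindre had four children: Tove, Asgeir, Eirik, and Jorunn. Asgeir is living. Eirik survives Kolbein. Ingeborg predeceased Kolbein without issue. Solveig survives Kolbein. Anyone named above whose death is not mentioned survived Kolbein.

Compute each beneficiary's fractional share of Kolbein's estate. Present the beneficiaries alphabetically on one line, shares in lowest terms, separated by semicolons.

Asgeir 1/16; Eirik 1/16; Jorunn 1/16; Solveig 1/4; Tove 1/16; Trygve 1/4; Ylva 1/4

There is no surviving spouse, so the entire estate passes to Kolbein's descendants per stirpes.
Ingeborg left no surviving issue, so that branch lapses and is disregarded.
The estate is divided into 4 equal shares of 1/4 among Vidar, Trygve, Solveig, Ylva.
Vidar predeceased; the 1/4 allotted to Vidar's branch passes to Vidar's issue by representation.
Sindre's line is the sole branch at this level, so the full 1/4 passes to Sindre's issue by representation.
The 1/4 is divided into 4 equal shares of 1/16 among Tove, Asgeir, Eirik, Jorunn.
Tove is living and takes 1/16.
Asgeir is living and takes 1/16.
Eirik is living and takes 1/16.
Jorunn is living and takes 1/16.
Trygve is living and takes 1/4.
Solveig is living and takes 1/4.
Ylva is living and takes 1/4.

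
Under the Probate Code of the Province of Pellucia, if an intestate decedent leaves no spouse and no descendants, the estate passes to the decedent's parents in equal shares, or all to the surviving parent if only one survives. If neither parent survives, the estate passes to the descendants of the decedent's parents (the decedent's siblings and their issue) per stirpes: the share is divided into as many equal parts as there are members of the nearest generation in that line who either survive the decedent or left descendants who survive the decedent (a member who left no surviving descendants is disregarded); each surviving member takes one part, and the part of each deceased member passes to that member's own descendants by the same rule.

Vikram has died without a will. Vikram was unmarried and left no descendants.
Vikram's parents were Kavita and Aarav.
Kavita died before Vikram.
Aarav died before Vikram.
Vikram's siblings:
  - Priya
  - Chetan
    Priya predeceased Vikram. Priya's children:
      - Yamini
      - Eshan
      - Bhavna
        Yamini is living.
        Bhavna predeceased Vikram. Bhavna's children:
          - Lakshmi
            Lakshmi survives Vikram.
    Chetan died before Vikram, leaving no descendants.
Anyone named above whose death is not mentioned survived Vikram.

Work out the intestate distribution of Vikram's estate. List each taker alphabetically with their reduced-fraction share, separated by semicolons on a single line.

Neither parent survives and there are no descendants, so the estate passes to Vikram's siblings and their issue per stirpes.
Chetan left no surviving issue, so that branch lapses and is disregarded.
Priya's line is the sole branch at this level, so the full 1 passes to Priya's issue by representation.
The estate is divided into 3 equal shares of 1/3 among Yamini, Eshan, Bhavna.
Yamini is living and takes 1/3.
Eshan is living and takes 1/3.
Bhavna predeceased; the 1/3 allotted to Bhavna's branch passes to Bhavna's issue by representation.
Lakshmi is the sole taker at this level and receives the full 1/3.

Eshan 1/3; Lakshmi 1/3; Yamini 1/3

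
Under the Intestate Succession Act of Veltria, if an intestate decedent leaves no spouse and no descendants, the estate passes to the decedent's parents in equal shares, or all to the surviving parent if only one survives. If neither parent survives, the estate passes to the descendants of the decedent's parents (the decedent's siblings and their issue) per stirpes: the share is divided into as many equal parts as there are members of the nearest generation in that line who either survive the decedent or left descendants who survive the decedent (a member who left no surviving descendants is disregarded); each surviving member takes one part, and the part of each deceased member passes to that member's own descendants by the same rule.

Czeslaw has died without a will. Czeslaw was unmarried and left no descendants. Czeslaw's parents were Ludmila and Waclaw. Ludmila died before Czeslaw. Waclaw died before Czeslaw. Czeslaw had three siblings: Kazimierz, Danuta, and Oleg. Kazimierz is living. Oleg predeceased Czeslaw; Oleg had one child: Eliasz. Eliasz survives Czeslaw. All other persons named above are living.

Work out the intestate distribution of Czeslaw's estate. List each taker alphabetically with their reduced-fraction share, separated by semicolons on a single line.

Neither parent survives and there are no descendants, so the estate passes to Czeslaw's siblings and their issue per stirpes.
The estate is divided into 3 equal shares of 1/3 among Kazimierz, Danuta, Oleg.
Kazimierz is living and takes 1/3.
Danuta is living and takes 1/3.
Oleg predeceased; the 1/3 allotted to Oleg's branch passes to Oleg's issue by representation.
Eliasz is the sole taker at this level and receives the full 1/3.

Danuta 1/3; Eliasz 1/3; Kazimierz 1/3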